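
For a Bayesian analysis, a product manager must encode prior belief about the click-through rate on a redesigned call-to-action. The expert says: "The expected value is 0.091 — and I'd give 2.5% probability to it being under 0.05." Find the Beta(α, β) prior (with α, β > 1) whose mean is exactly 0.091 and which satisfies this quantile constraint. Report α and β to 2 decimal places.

α ≈ 13.22, β ≈ 132.10

With mean 0.091 fixed, write α = 0.091s, β = 0.909s where s = α+β.
Need P(θ < 0.05) = 0.025 under Beta(0.091s, 0.909s). Normal approximation: (q−m)/√(m(1−m)/s) ≈ z_{0.025} = -1.96, so s ≈ 0.091·0.909·(-1.96)²/(0.05−0.091)² = 189.0.
At s = 189.0: P(θ<0.05) ≈ 0.012. Adjusting to match 0.025 gives s ≈ 145.32.
So α = 0.091·145.32 ≈ 13.22, β = 0.909·145.32 ≈ 132.10.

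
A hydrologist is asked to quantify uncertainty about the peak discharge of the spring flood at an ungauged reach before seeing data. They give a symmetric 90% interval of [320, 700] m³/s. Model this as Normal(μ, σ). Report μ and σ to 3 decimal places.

μ = 510.000, σ = 115.512

A symmetric 90% interval runs μ ± z·σ with z = 1.645.
Half-width = 190, so σ = 190/1.645 = 115.512.
μ is the interval midpoint, 510.000.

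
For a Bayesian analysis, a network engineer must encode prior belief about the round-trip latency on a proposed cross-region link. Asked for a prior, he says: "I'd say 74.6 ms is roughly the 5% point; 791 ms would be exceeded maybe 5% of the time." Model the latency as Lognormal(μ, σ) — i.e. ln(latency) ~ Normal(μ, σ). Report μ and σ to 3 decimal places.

μ ≈ 5.493, σ ≈ 0.718

If T ~ Lognormal(μ,σ) then ln T ~ Normal(μ,σ), so the p-quantile of ln T is μ + z_p·σ.
ln(74.6) = 4.312 and ln(791) = 6.673; z_{0.05} = -1.645, z_{0.95} = 1.645.
σ = (6.673 − 4.312)/(1.645 − (-1.645)) = 0.718.
μ = 4.312 − (-1.645)·0.718 = 5.493.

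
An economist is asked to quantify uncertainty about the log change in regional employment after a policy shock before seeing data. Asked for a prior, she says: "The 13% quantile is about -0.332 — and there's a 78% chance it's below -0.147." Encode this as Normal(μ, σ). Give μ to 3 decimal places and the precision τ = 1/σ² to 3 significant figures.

For Normal(μ,σ), the p-quantile is μ + z_p·σ. Here z_{0.13} = -1.126, z_{0.78} = 0.7722.
So -0.332 = μ − 1.126σ and -0.147 = μ + 0.7722σ.
Subtracting: σ = (-0.147 − -0.332)/(0.7722 − (-1.126)) = 0.097.
Then μ = -0.332 − (-1.126)·0.097 = -0.222.
Precision τ = 1/σ² = 1/0.09744² = 105.

μ = -0.222, τ = 105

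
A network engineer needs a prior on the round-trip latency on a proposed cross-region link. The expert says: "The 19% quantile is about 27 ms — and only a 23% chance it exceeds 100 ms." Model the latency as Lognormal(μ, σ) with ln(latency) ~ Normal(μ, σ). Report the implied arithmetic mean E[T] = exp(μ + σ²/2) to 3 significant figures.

E[T] ≈ 76.3 ms

If T ~ Lognormal(μ,σ) then ln T ~ Normal(μ,σ), so the p-quantile of ln T is μ + z_p·σ.
ln(27) = 3.296 and ln(100) = 4.605; z_{0.19} = -0.8779, z_{0.77} = 0.7388.
σ = (4.605 − 3.296)/(0.7388 − (-0.8779)) = 0.810.
μ = 3.296 − (-0.8779)·0.810 = 4.007.
E[T] = exp(μ + σ²/2) = exp(4.007 + 0.3279) = 76.3 ms.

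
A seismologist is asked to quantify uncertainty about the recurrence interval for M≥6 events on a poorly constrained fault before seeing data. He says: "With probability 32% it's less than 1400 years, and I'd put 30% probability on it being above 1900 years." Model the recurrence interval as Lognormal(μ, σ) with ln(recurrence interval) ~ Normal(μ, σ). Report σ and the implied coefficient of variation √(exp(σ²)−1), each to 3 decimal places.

σ ≈ 0.308, CV ≈ 0.315

If T ~ Lognormal(μ,σ) then ln T ~ Normal(μ,σ), so the p-quantile of ln T is μ + z_p·σ.
ln(1400) = 7.244 and ln(1900) = 7.55; z_{0.32} = -0.4677, z_{0.7} = 0.5244.
σ = (7.55 − 7.244)/(0.5244 − (-0.4677)) = 0.308.
μ = 7.244 − (-0.4677)·0.308 = 7.388.
CV = √(exp(σ²)−1) = √(exp(0.0947)−1) = 0.315.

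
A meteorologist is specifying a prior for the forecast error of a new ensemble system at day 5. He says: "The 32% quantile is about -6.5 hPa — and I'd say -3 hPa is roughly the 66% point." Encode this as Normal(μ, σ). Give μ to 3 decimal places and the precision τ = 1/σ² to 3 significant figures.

μ = -4.640, τ = 0.0632

For Normal(μ,σ), the p-quantile is μ + z_p·σ. Here z_{0.32} = -0.4677, z_{0.66} = 0.4125.
So -6.5 = μ − 0.4677σ and -3 = μ + 0.4125σ.
Subtracting: σ = (-3 − -6.5)/(0.4125 − (-0.4677)) = 3.977.
Then μ = -6.5 − (-0.4677)·3.977 = -4.640.
Precision τ = 1/σ² = 1/3.977² = 0.0632.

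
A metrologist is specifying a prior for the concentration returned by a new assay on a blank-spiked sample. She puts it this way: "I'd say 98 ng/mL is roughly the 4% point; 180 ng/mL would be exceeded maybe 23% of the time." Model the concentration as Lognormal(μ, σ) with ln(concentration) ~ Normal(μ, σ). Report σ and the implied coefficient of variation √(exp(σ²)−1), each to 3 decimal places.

If T ~ Lognormal(μ,σ) then ln T ~ Normal(μ,σ), so the p-quantile of ln T is μ + z_p·σ.
ln(98) = 4.585 and ln(180) = 5.193; z_{0.04} = -1.751, z_{0.77} = 0.7388.
σ = (5.193 − 4.585)/(0.7388 − (-1.751)) = 0.244.
μ = 4.585 − (-1.751)·0.244 = 5.013.
CV = √(exp(σ²)−1) = √(exp(0.0596)−1) = 0.248.

σ ≈ 0.244, CV ≈ 0.248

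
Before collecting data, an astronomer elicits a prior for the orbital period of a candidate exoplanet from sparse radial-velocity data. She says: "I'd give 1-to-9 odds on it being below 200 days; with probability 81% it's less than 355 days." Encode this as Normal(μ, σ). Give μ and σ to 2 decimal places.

μ = 291.99, σ = 71.78

For Normal(μ,σ), the p-quantile is μ + z_p·σ. Here z_{0.1} = -1.282, z_{0.81} = 0.8779.
So 200 = μ − 1.282σ and 355 = μ + 0.8779σ.
Subtracting: σ = (355 − 200)/(0.8779 − (-1.282)) = 71.78.
Then μ = 200 − (-1.282)·71.78 = 291.99.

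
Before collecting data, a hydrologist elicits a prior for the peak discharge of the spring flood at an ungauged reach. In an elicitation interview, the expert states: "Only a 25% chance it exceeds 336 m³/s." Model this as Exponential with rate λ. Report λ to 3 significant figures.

λ ≈ 0.00413

P(T > 336.0) = e^(−λ·336.0) = 0.25, so λ = −ln(0.25)/336.0 = 0.00413.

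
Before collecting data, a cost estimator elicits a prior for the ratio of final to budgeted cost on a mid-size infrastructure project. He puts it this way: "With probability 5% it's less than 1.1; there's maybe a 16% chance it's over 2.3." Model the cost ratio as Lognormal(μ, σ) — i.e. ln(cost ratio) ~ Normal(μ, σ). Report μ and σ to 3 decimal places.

μ ≈ 0.555, σ ≈ 0.279

If T ~ Lognormal(μ,σ) then ln T ~ Normal(μ,σ), so the p-quantile of ln T is μ + z_p·σ.
ln(1.1) = 0.09531 and ln(2.3) = 0.8329; z_{0.05} = -1.645, z_{0.84} = 0.9945.
σ = (0.8329 − 0.09531)/(0.9945 − (-1.645)) = 0.279.
μ = 0.09531 − (-1.645)·0.279 = 0.555.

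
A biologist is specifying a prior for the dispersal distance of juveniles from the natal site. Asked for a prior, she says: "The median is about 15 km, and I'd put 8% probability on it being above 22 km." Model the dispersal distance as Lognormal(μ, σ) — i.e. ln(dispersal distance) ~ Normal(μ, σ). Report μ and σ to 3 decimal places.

μ ≈ 2.708, σ ≈ 0.273

If T ~ Lognormal(μ,σ) then ln T ~ Normal(μ,σ), so the p-quantile of ln T is μ + z_p·σ.
ln(15) = 2.708 and ln(22) = 3.091; z_{0.5} = 0, z_{0.92} = 1.405.
σ = (3.091 − 2.708)/(1.405 − (0)) = 0.273.
μ = 2.708 − (0)·0.273 = 2.708.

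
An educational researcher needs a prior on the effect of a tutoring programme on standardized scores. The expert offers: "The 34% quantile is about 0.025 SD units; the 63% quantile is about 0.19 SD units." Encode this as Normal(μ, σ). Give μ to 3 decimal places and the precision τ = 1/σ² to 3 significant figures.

For Normal(μ,σ), the p-quantile is μ + z_p·σ. Here z_{0.34} = -0.4125, z_{0.63} = 0.3319.
So 0.025 = μ − 0.4125σ and 0.19 = μ + 0.3319σ.
Subtracting: σ = (0.19 − 0.025)/(0.3319 − (-0.4125)) = 0.222.
Then μ = 0.025 − (-0.4125)·0.222 = 0.116.
Precision τ = 1/σ² = 1/0.2217² = 20.3.

μ = 0.116, τ = 20.3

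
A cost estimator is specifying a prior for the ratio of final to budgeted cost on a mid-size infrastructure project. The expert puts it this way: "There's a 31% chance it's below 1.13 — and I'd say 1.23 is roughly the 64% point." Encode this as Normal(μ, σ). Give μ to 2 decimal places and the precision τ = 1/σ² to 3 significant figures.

For Normal(μ,σ), the p-quantile is μ + z_p·σ. Here z_{0.31} = -0.4959, z_{0.64} = 0.3585.
So 1.13 = μ − 0.4959σ and 1.23 = μ + 0.3585σ.
Subtracting: σ = (1.23 − 1.13)/(0.3585 − (-0.4959)) = 0.12.
Then μ = 1.13 − (-0.4959)·0.12 = 1.19.
Precision τ = 1/σ² = 1/0.1171² = 73.

μ = 1.19, τ = 73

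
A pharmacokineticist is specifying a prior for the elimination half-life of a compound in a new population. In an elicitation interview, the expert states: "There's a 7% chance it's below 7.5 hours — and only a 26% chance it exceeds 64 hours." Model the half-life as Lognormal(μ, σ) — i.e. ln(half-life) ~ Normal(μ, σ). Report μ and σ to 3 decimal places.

μ ≈ 3.508, σ ≈ 1.012

If T ~ Lognormal(μ,σ) then ln T ~ Normal(μ,σ), so the p-quantile of ln T is μ + z_p·σ.
ln(7.5) = 2.015 and ln(64) = 4.159; z_{0.07} = -1.476, z_{0.74} = 0.6433.
σ = (4.159 − 2.015)/(0.6433 − (-1.476)) = 1.012.
μ = 2.015 − (-1.476)·1.012 = 3.508.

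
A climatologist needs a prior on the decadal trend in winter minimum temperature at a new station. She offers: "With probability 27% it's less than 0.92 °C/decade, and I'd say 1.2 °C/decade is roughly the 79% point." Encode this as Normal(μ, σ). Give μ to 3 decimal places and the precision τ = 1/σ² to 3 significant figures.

μ = 1.041, τ = 25.7

The p-quantile of Normal(μ,σ) is μ + z_p·σ, with z_{0.27} = -0.6128 and z_{0.79} = 0.8064.
Eliminate σ: μ = (z₂·x₁ − z₁·x₂)/(z₂ − z₁) = (0.8064·0.92 − (-0.6128)·1.2)/1.419 = 1.041.
Then σ = (x₂ − x₁)/(z₂ − z₁) = (1.2 − 0.92)/1.419 = 0.197.
Precision τ = 1/σ² = 1/0.1973² = 25.7.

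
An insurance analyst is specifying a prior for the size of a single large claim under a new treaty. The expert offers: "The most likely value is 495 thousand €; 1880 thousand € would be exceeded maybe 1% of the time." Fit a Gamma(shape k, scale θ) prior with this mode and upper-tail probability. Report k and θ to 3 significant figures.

Gamma(k,θ) with k>1 has mode (k−1)θ, so θ = 495/(k−1).
Need P(X < 1880) = 0.99 with θ tied to k this way. Start at k = 2, θ = 495: P(X<1880) ≈ 0.892.
Too low — raise k to concentrate. Iterating converges to k ≈ 3.38.
Then θ = 495/(3.38−1) ≈ 208.

k ≈ 3.38, θ ≈ 208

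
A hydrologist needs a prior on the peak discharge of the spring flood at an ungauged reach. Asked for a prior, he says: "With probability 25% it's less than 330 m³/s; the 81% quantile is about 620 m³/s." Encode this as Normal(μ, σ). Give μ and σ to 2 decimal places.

For Normal(μ,σ), the p-quantile is μ + z_p·σ. Here z_{0.25} = -0.6745, z_{0.81} = 0.8779.
So 330 = μ − 0.6745σ and 620 = μ + 0.8779σ.
Subtracting: σ = (620 − 330)/(0.8779 − (-0.6745)) = 186.81.
Then μ = 330 − (-0.6745)·186.81 = 456.00.

μ = 456.00, σ = 186.81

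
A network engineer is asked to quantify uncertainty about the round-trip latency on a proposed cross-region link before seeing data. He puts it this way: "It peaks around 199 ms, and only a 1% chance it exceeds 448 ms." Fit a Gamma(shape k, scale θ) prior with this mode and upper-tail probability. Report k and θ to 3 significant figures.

Gamma(k,θ) with k>1 has mode (k−1)θ, so θ = 199/(k−1).
Need P(X < 448) = 0.99 with θ tied to k this way. Start at k = 2, θ = 199: P(X<448) ≈ 0.658.
Too low — raise k to concentrate. Iterating converges to k ≈ 8.29.
Then θ = 199/(8.29−1) ≈ 27.3.

k ≈ 8.29, θ ≈ 27.3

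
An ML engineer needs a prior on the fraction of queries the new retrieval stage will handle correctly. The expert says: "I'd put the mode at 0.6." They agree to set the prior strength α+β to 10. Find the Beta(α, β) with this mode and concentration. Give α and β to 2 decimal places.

α = 5.80, β = 4.20

For α,β > 1 the Beta mode is (α−1)/(α+β−2). With α+β = 10, the mode is (α−1)/8.
Set (α−1)/8 = 0.6 → α = 1 + 0.6·8 = 5.80.
β = 10 − α = 4.20.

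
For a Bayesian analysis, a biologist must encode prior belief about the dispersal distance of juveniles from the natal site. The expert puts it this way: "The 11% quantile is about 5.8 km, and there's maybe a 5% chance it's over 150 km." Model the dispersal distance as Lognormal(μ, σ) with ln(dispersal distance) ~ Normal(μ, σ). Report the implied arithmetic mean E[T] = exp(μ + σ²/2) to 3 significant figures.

E[T] ≈ 44.2 km

If T ~ Lognormal(μ,σ) then ln T ~ Normal(μ,σ), so the p-quantile of ln T is μ + z_p·σ.
ln(5.8) = 1.758 and ln(150) = 5.011; z_{0.11} = -1.227, z_{0.95} = 1.645.
σ = (5.011 − 1.758)/(1.645 − (-1.227)) = 1.133.
μ = 1.758 − (-1.227)·1.133 = 3.147.
E[T] = exp(μ + σ²/2) = exp(3.147 + 0.6416) = 44.2 km.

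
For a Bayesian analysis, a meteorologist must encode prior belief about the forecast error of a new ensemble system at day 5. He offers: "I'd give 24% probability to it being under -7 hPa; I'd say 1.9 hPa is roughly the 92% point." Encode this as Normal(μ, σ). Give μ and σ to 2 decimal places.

μ = -4.02, σ = 4.22

The p-quantile of Normal(μ,σ) is μ + z_p·σ, with z_{0.24} = -0.7063 and z_{0.92} = 1.405.
Eliminate σ: μ = (z₂·x₁ − z₁·x₂)/(z₂ − z₁) = (1.405·-7 − (-0.7063)·1.9)/2.111 = -4.02.
Then σ = (x₂ − x₁)/(z₂ − z₁) = (1.9 − -7)/2.111 = 4.22.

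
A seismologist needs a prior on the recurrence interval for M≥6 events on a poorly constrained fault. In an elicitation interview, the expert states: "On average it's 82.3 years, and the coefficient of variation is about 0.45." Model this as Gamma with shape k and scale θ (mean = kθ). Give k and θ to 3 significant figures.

For Gamma(k, scale θ): mean = kθ, variance = kθ², so CV = 1/√k.
CV = 0.45, hence k = 1/CV² = 4.94.
Then θ = mean/k = 82.3/4.94 = 16.7.

k ≈ 4.94, θ ≈ 16.7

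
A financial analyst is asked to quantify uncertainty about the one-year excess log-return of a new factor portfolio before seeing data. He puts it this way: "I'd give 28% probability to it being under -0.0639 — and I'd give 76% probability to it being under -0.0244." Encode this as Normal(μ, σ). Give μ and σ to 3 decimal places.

For Normal(μ,σ), the p-quantile is μ + z_p·σ. Here z_{0.28} = -0.5828, z_{0.76} = 0.7063.
So -0.0639 = μ − 0.5828σ and -0.0244 = μ + 0.7063σ.
Subtracting: σ = (-0.0244 − -0.0639)/(0.7063 − (-0.5828)) = 0.031.
Then μ = -0.0639 − (-0.5828)·0.031 = -0.046.

μ = -0.046, σ = 0.031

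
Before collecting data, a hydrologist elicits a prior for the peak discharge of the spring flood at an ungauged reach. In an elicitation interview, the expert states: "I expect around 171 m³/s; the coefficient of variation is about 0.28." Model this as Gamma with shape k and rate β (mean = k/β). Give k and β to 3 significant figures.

For Gamma(k, rate β): mean = k/β, variance = k/β², so CV = 1/√k.
CV = 0.28, hence k = 1/CV² = 12.8.
Then β = k/mean = 12.8/171 = 0.0746.

k ≈ 12.8, β ≈ 0.0746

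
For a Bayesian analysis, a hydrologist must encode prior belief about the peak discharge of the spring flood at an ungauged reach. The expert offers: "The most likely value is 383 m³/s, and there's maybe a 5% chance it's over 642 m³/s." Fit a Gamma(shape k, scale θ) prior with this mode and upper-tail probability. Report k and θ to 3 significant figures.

k ≈ 11.5, θ ≈ 36.6

Gamma(k,θ) with k>1 has mode (k−1)θ, so θ = 383/(k−1).
Need P(X < 642) = 0.95 with θ tied to k this way. Start at k = 2, θ = 383: P(X<642) ≈ 0.499.
Too low — raise k to concentrate. Iterating converges to k ≈ 11.5.
Then θ = 383/(11.5−1) ≈ 36.6.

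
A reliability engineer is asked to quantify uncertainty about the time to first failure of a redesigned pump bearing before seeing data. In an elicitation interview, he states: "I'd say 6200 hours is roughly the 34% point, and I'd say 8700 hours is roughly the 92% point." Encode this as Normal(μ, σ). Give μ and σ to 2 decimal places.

The p-quantile of Normal(μ,σ) is μ + z_p·σ, with z_{0.34} = -0.4125 and z_{0.92} = 1.405.
Eliminate σ: μ = (z₂·x₁ − z₁·x₂)/(z₂ − z₁) = (1.405·6200 − (-0.4125)·8700)/1.818 = 6767.34.
Then σ = (x₂ − x₁)/(z₂ − z₁) = (8700 − 6200)/1.818 = 1375.49.

μ = 6767.34, σ = 1375.49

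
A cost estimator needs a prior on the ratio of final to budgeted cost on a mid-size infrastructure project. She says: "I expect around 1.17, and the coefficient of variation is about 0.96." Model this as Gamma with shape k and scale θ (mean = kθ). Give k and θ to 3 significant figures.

For Gamma(k, scale θ): mean = kθ, variance = kθ², so CV = 1/√k.
CV = 0.96, hence k = 1/CV² = 1.09.
Then θ = mean/k = 1.17/1.09 = 1.08.

k ≈ 1.09, θ ≈ 1.08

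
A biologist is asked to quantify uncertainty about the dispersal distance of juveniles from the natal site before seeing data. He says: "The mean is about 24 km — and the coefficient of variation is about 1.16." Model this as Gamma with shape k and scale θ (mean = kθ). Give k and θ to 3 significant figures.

k ≈ 0.743, θ ≈ 32.3

For Gamma(k, scale θ): mean = kθ, variance = kθ², so CV = 1/√k.
CV = 1.16, hence k = 1/CV² = 0.743.
Then θ = mean/k = 24/0.743 = 32.3.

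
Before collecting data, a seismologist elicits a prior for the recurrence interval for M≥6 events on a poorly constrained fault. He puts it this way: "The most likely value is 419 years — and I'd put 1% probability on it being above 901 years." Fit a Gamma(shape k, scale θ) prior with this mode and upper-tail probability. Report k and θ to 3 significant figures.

k ≈ 9.26, θ ≈ 50.7

Gamma(k,θ) with k>1 has mode (k−1)θ, so θ = 419/(k−1).
Need P(X < 901) = 0.99 with θ tied to k this way. Start at k = 2, θ = 419: P(X<901) ≈ 0.633.
Too low — raise k to concentrate. Iterating converges to k ≈ 9.26.
Then θ = 419/(9.26−1) ≈ 50.7.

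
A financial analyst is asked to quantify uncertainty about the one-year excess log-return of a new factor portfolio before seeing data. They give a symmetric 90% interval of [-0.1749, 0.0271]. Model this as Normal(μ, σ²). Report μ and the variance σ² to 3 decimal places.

A symmetric 90% interval runs μ ± z·σ with z = 1.645.
Half-width = 0.101, so σ = 0.101/1.645 = 0.0614 and σ² = 0.004.
μ is the interval midpoint, -0.074.

μ = -0.074, σ² = 0.004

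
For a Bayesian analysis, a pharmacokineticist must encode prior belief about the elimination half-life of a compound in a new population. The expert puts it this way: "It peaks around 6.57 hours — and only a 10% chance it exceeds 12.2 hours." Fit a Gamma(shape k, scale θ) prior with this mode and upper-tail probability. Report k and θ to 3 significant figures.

Gamma(k,θ) with k>1 has mode (k−1)θ, so θ = 6.57/(k−1).
Need P(X < 12.2) = 0.9 with θ tied to k this way. Start at k = 2, θ = 6.57: P(X<12.2) ≈ 0.554.
Too low — raise k to concentrate. Iterating converges to k ≈ 5.98.
Then θ = 6.57/(5.98−1) ≈ 1.32.

k ≈ 5.98, θ ≈ 1.32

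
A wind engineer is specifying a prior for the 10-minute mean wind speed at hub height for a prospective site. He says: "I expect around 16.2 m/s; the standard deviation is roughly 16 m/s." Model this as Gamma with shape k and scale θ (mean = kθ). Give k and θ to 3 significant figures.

For Gamma(k, scale θ): mean = kθ, variance = kθ², so CV = 1/√k.
CV = SD/mean = 16/16.2 = 0.9877, hence k = 1/CV² = 1.03.
Then θ = mean/k = 16.2/1.03 = 15.8.

k ≈ 1.03, θ ≈ 15.8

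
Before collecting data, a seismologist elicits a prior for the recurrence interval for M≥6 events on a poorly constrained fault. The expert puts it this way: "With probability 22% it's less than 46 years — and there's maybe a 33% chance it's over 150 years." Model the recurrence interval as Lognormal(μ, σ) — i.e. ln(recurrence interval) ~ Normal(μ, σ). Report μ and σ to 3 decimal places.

μ ≈ 4.582, σ ≈ 0.975

If T ~ Lognormal(μ,σ) then ln T ~ Normal(μ,σ), so the p-quantile of ln T is μ + z_p·σ.
ln(46) = 3.829 and ln(150) = 5.011; z_{0.22} = -0.7722, z_{0.67} = 0.4399.
σ = (5.011 − 3.829)/(0.4399 − (-0.7722)) = 0.975.
μ = 3.829 − (-0.7722)·0.975 = 4.582.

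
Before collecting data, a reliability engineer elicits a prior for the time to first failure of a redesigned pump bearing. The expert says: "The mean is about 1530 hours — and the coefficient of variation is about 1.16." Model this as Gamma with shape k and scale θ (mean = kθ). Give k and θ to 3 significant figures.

For Gamma(k, scale θ): mean = kθ, variance = kθ², so CV = 1/√k.
CV = 1.16, hence k = 1/CV² = 0.743.
Then θ = mean/k = 1530/0.743 = 2060.

k ≈ 0.743, θ ≈ 2060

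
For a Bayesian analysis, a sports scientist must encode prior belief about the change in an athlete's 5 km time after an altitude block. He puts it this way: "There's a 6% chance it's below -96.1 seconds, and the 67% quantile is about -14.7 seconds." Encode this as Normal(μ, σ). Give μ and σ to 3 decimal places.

μ = -32.652, σ = 40.808

For Normal(μ,σ), the p-quantile is μ + z_p·σ. Here z_{0.06} = -1.555, z_{0.67} = 0.4399.
So -96.1 = μ − 1.555σ and -14.7 = μ + 0.4399σ.
Subtracting: σ = (-14.7 − -96.1)/(0.4399 − (-1.555)) = 40.808.
Then μ = -96.1 − (-1.555)·40.808 = -32.652.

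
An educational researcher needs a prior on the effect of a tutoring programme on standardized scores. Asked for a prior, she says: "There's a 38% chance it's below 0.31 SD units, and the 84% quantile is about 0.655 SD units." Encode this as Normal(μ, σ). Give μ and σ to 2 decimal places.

The p-quantile of Normal(μ,σ) is μ + z_p·σ, with z_{0.38} = -0.3055 and z_{0.84} = 0.9945.
Eliminate σ: μ = (z₂·x₁ − z₁·x₂)/(z₂ − z₁) = (0.9945·0.31 − (-0.3055)·0.655)/1.3 = 0.39.
Then σ = (x₂ − x₁)/(z₂ − z₁) = (0.655 − 0.31)/1.3 = 0.27.

μ = 0.39, σ = 0.27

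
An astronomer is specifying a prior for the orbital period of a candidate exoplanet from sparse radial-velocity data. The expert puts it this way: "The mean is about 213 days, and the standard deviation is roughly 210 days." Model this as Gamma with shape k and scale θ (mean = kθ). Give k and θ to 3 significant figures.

k ≈ 1.03, θ ≈ 207

For Gamma(k, scale θ): mean = kθ, variance = kθ², so CV = 1/√k.
CV = SD/mean = 210/213 = 0.9859, hence k = 1/CV² = 1.03.
Then θ = mean/k = 213/1.03 = 207.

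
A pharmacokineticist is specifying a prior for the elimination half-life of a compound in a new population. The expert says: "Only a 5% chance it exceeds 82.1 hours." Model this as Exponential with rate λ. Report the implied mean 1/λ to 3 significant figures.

P(T > 82.1) = e^(−λ·82.1) = 0.05, so λ = −ln(0.05)/82.1 = 0.0365.
Mean = 1/λ = 27.4 hours.

mean ≈ 27.4 hours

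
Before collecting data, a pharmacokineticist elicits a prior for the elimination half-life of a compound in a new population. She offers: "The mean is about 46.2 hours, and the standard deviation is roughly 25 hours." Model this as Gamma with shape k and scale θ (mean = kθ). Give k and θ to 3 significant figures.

k ≈ 3.42, θ ≈ 13.5

For Gamma(k, scale θ): mean = kθ, variance = kθ², so CV = 1/√k.
CV = SD/mean = 25/46.2 = 0.5411, hence k = 1/CV² = 3.42.
Then θ = mean/k = 46.2/3.42 = 13.5.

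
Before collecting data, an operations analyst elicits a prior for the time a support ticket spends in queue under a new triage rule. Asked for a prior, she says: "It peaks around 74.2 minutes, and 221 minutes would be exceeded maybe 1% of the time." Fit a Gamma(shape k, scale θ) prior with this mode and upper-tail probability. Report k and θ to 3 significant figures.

k ≈ 4.79, θ ≈ 19.6

Gamma(k,θ) with k>1 has mode (k−1)θ, so θ = 74.2/(k−1).
Need P(X < 221) = 0.99 with θ tied to k this way. Start at k = 2, θ = 74.2: P(X<221) ≈ 0.798.
Too low — raise k to concentrate. Iterating converges to k ≈ 4.79.
Then θ = 74.2/(4.79−1) ≈ 19.6.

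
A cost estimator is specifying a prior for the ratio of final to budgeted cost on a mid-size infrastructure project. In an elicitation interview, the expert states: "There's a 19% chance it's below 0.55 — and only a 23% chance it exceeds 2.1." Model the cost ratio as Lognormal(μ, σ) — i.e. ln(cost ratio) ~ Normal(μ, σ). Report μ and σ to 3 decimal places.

μ ≈ 0.130, σ ≈ 0.829

If T ~ Lognormal(μ,σ) then ln T ~ Normal(μ,σ), so the p-quantile of ln T is μ + z_p·σ.
ln(0.55) = -0.5978 and ln(2.1) = 0.7419; z_{0.19} = -0.8779, z_{0.77} = 0.7388.
σ = (0.7419 − -0.5978)/(0.7388 − (-0.8779)) = 0.829.
μ = -0.5978 − (-0.8779)·0.829 = 0.130.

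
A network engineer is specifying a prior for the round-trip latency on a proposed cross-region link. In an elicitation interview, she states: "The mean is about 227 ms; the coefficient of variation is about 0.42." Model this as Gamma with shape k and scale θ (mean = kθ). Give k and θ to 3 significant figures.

k ≈ 5.67, θ ≈ 40

For Gamma(k, scale θ): mean = kθ, variance = kθ², so CV = 1/√k.
CV = 0.42, hence k = 1/CV² = 5.67.
Then θ = mean/k = 227/5.67 = 40.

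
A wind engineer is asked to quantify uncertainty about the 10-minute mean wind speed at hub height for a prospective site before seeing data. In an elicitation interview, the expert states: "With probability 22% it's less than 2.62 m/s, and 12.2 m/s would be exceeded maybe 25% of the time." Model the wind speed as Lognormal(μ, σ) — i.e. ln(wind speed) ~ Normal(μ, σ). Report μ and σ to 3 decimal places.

μ ≈ 1.784, σ ≈ 1.063

If T ~ Lognormal(μ,σ) then ln T ~ Normal(μ,σ), so the p-quantile of ln T is μ + z_p·σ.
ln(2.62) = 0.9632 and ln(12.2) = 2.501; z_{0.22} = -0.7722, z_{0.75} = 0.6745.
σ = (2.501 − 0.9632)/(0.6745 − (-0.7722)) = 1.063.
μ = 0.9632 − (-0.7722)·1.063 = 1.784.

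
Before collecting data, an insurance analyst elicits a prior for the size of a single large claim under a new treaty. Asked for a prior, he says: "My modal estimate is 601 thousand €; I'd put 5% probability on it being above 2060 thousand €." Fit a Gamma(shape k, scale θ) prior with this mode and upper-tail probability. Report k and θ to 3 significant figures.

Gamma(k,θ) with k>1 has mode (k−1)θ, so θ = 601/(k−1).
Need P(X < 2060) = 0.95 with θ tied to k this way. Start at k = 2, θ = 601: P(X<2060) ≈ 0.856.
Too low — raise k to concentrate. Iterating converges to k ≈ 2.71.
Then θ = 601/(2.71−1) ≈ 352.

k ≈ 2.71, θ ≈ 352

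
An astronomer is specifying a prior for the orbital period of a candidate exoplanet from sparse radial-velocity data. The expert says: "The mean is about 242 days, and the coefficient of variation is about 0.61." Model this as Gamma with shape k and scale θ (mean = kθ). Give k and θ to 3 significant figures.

k ≈ 2.69, θ ≈ 90

For Gamma(k, scale θ): mean = kθ, variance = kθ², so CV = 1/√k.
CV = 0.61, hence k = 1/CV² = 2.69.
Then θ = mean/k = 242/2.69 = 90.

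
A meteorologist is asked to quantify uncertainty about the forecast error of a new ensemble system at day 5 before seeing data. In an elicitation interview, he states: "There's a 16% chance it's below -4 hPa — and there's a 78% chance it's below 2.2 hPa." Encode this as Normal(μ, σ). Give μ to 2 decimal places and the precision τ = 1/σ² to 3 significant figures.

μ = -0.51, τ = 0.0812

The p-quantile of Normal(μ,σ) is μ + z_p·σ, with z_{0.16} = -0.9945 and z_{0.78} = 0.7722.
Eliminate σ: μ = (z₂·x₁ − z₁·x₂)/(z₂ − z₁) = (0.7722·-4 − (-0.9945)·2.2)/1.767 = -0.51.
Then σ = (x₂ − x₁)/(z₂ − z₁) = (2.2 − -4)/1.767 = 3.51.
Precision τ = 1/σ² = 1/3.509² = 0.0812.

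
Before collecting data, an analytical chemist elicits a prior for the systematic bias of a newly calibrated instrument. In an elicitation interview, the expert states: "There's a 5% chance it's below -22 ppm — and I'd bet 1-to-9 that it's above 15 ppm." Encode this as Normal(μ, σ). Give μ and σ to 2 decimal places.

μ = -1.20, σ = 12.64

For Normal(μ,σ), the p-quantile is μ + z_p·σ. Here z_{0.05} = -1.645, z_{0.9} = 1.282.
So -22 = μ − 1.645σ and 15 = μ + 1.282σ.
Subtracting: σ = (15 − -22)/(1.282 − (-1.645)) = 12.64.
Then μ = -22 − (-1.645)·12.64 = -1.20.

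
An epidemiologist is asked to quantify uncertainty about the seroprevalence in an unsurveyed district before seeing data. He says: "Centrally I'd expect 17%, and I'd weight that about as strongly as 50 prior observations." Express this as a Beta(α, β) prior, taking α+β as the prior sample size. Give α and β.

α = 8.5, β = 41.5

Under the effective-sample-size interpretation, Beta(α, β) has prior mean α/(α+β) and prior sample size α+β.
So α+β = 50 and α/(α+β) = 0.17, giving α = 0.17·50 = 8.5 and β = 50 − 8.5 = 41.5.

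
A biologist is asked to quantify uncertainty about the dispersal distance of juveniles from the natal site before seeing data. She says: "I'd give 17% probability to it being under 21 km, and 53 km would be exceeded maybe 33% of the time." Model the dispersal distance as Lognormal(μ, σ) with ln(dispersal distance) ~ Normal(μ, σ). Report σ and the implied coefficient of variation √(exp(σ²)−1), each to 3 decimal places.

σ ≈ 0.664, CV ≈ 0.744

If T ~ Lognormal(μ,σ) then ln T ~ Normal(μ,σ), so the p-quantile of ln T is μ + z_p·σ.
ln(21) = 3.045 and ln(53) = 3.97; z_{0.17} = -0.9542, z_{0.67} = 0.4399.
σ = (3.97 − 3.045)/(0.4399 − (-0.9542)) = 0.664.
μ = 3.045 − (-0.9542)·0.664 = 3.678.
CV = √(exp(σ²)−1) = √(exp(0.4410)−1) = 0.744.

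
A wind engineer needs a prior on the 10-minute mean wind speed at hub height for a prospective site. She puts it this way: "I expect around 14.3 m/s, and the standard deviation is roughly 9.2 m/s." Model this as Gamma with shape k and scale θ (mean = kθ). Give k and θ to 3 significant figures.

k ≈ 2.42, θ ≈ 5.92

For Gamma(k, scale θ): mean = kθ, variance = kθ², so CV = 1/√k.
CV = SD/mean = 9.2/14.3 = 0.6434, hence k = 1/CV² = 2.42.
Then θ = mean/k = 14.3/2.42 = 5.92.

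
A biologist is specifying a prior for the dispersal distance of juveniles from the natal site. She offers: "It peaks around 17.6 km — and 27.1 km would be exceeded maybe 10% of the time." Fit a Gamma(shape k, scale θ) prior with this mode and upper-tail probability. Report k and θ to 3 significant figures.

Gamma(k,θ) with k>1 has mode (k−1)θ, so θ = 17.6/(k−1).
Need P(X < 27.1) = 0.9 with θ tied to k this way. Start at k = 2, θ = 17.6: P(X<27.1) ≈ 0.455.
Too low — raise k to concentrate. Iterating converges to k ≈ 11.
Then θ = 17.6/(11−1) ≈ 1.76.

k ≈ 11, θ ≈ 1.76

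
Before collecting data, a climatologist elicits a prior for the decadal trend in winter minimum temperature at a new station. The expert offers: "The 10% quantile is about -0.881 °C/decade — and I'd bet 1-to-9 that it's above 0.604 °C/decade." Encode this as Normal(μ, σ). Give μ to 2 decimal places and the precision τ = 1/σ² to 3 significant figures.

The p-quantile of Normal(μ,σ) is μ + z_p·σ, with z_{0.1} = -1.282 and z_{0.9} = 1.282.
Eliminate σ: μ = (z₂·x₁ − z₁·x₂)/(z₂ − z₁) = (1.282·-0.881 − (-1.282)·0.604)/2.563 = -0.14.
Then σ = (x₂ − x₁)/(z₂ − z₁) = (0.604 − -0.881)/2.563 = 0.58.
Precision τ = 1/σ² = 1/0.5794² = 2.98.

μ = -0.14, τ = 2.98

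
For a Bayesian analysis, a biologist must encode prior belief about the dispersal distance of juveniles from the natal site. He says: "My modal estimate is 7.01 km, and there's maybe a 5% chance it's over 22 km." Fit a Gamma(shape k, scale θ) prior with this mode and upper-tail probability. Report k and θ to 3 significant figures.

k ≈ 3.01, θ ≈ 3.48

Gamma(k,θ) with k>1 has mode (k−1)θ, so θ = 7.01/(k−1).
Need P(X < 22) = 0.95 with θ tied to k this way. Start at k = 2, θ = 7.01: P(X<22) ≈ 0.821.
Too low — raise k to concentrate. Iterating converges to k ≈ 3.01.
Then θ = 7.01/(3.01−1) ≈ 3.48.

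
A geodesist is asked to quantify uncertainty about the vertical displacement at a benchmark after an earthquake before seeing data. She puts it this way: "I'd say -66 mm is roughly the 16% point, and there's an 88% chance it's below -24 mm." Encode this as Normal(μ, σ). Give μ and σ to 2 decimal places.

For Normal(μ,σ), the p-quantile is μ + z_p·σ. Here z_{0.16} = -0.9945, z_{0.88} = 1.175.
So -66 = μ − 0.9945σ and -24 = μ + 1.175σ.
Subtracting: σ = (-24 − -66)/(1.175 − (-0.9945)) = 19.36.
Then μ = -66 − (-0.9945)·19.36 = -46.75.

μ = -46.75, σ = 19.36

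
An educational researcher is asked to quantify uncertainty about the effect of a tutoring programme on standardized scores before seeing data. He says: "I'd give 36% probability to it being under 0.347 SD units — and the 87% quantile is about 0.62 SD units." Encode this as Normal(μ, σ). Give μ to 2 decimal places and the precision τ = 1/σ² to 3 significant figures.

For Normal(μ,σ), the p-quantile is μ + z_p·σ. Here z_{0.36} = -0.3585, z_{0.87} = 1.126.
So 0.347 = μ − 0.3585σ and 0.62 = μ + 1.126σ.
Subtracting: σ = (0.62 − 0.347)/(1.126 − (-0.3585)) = 0.18.
Then μ = 0.347 − (-0.3585)·0.18 = 0.41.
Precision τ = 1/σ² = 1/0.1839² = 29.6.

μ = 0.41, τ = 29.6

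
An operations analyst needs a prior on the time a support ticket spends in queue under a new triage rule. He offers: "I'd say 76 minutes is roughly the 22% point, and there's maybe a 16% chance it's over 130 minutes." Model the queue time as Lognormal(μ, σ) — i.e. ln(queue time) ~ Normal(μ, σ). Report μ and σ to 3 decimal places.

μ ≈ 4.565, σ ≈ 0.304

If T ~ Lognormal(μ,σ) then ln T ~ Normal(μ,σ), so the p-quantile of ln T is μ + z_p·σ.
ln(76) = 4.331 and ln(130) = 4.868; z_{0.22} = -0.7722, z_{0.84} = 0.9945.
σ = (4.868 − 4.331)/(0.9945 − (-0.7722)) = 0.304.
μ = 4.331 − (-0.7722)·0.304 = 4.565.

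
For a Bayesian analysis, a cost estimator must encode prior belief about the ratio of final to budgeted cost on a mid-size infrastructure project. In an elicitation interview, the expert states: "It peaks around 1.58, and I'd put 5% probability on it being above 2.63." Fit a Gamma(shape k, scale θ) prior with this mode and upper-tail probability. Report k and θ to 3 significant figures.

Gamma(k,θ) with k>1 has mode (k−1)θ, so θ = 1.58/(k−1).
Need P(X < 2.63) = 0.95 with θ tied to k this way. Start at k = 2, θ = 1.58: P(X<2.63) ≈ 0.496.
Too low — raise k to concentrate. Iterating converges to k ≈ 11.8.
Then θ = 1.58/(11.8−1) ≈ 0.147.

k ≈ 11.8, θ ≈ 0.147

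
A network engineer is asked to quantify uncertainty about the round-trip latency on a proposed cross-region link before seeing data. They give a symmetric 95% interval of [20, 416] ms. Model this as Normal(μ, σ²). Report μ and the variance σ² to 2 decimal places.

A symmetric 95% interval runs μ ± z·σ with z = 1.96.
Half-width = 198, so σ = 198/1.96 = 101.022 and σ² = 10205.50.
μ is the interval midpoint, 218.00.

μ = 218.00, σ² = 10205.50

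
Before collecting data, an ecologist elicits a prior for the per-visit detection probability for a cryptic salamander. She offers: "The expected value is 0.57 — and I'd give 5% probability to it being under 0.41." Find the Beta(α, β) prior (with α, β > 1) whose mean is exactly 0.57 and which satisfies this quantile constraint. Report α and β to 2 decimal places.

α ≈ 14.84, β ≈ 11.20

With mean 0.57 fixed, write α = 0.57s, β = 0.43s where s = α+β.
Need P(θ < 0.41) = 0.05 under Beta(0.57s, 0.43s). Normal approximation: (q−m)/√(m(1−m)/s) ≈ z_{0.05} = -1.64, so s ≈ 0.57·0.43·(-1.64)²/(0.41−0.57)² = 25.9.
At s = 25.9: P(θ<0.41) ≈ 0.050. Adjusting to match 0.05 gives s ≈ 26.04.
So α = 0.57·26.04 ≈ 14.84, β = 0.43·26.04 ≈ 11.20.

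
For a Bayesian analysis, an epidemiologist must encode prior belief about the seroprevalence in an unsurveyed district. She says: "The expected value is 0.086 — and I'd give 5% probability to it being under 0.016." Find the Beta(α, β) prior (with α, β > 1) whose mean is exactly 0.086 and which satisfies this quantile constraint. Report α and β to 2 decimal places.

With mean 0.086 fixed, write α = 0.086s, β = 0.914s where s = α+β.
Need P(θ < 0.016) = 0.05 under Beta(0.086s, 0.914s). Normal approximation: (q−m)/√(m(1−m)/s) ≈ z_{0.05} = -1.64, so s ≈ 0.086·0.914·(-1.64)²/(0.016−0.086)² = 43.4.
At s = 43.4: P(θ<0.016) ≈ 0.008. Adjusting to match 0.05 gives s ≈ 23.02.
So α = 0.086·23.02 ≈ 1.98, β = 0.914·23.02 ≈ 21.04.

α ≈ 1.98, β ≈ 21.04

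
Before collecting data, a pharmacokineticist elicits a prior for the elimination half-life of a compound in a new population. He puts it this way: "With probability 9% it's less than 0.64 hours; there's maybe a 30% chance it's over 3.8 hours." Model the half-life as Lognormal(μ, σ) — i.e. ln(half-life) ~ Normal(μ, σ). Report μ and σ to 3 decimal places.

μ ≈ 0.834, σ ≈ 0.955

If T ~ Lognormal(μ,σ) then ln T ~ Normal(μ,σ), so the p-quantile of ln T is μ + z_p·σ.
ln(0.64) = -0.4463 and ln(3.8) = 1.335; z_{0.09} = -1.341, z_{0.7} = 0.5244.
σ = (1.335 − -0.4463)/(0.5244 − (-1.341)) = 0.955.
μ = -0.4463 − (-1.341)·0.955 = 0.834.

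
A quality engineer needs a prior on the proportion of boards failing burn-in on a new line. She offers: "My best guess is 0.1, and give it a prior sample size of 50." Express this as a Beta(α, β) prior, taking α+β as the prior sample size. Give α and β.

α = 5, β = 45

Under the effective-sample-size interpretation, Beta(α, β) has prior mean α/(α+β) and prior sample size α+β.
So α+β = 50 and α/(α+β) = 0.1, giving α = 0.1·50 = 5 and β = 50 − 5 = 45.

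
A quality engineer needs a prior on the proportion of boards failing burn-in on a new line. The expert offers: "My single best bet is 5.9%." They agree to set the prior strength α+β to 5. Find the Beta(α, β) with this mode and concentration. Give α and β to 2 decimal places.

α = 1.18, β = 3.82

For α,β > 1 the Beta mode is (α−1)/(α+β−2). With α+β = 5, the mode is (α−1)/3.
Set (α−1)/3 = 0.059 → α = 1 + 0.059·3 = 1.18.
β = 5 − α = 3.82.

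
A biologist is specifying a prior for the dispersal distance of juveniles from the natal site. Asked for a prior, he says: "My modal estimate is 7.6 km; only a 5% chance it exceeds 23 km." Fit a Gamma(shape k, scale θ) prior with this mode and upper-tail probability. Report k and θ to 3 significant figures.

k ≈ 3.16, θ ≈ 3.52

Gamma(k,θ) with k>1 has mode (k−1)θ, so θ = 7.6/(k−1).
Need P(X < 23) = 0.95 with θ tied to k this way. Start at k = 2, θ = 7.6: P(X<23) ≈ 0.805.
Too low — raise k to concentrate. Iterating converges to k ≈ 3.16.
Then θ = 7.6/(3.16−1) ≈ 3.52.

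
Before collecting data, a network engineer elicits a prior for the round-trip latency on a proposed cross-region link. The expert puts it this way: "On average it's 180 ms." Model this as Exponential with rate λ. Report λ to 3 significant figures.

Exponential mean = 1/λ, so λ = 1/180.0 = 0.00556.

λ ≈ 0.00556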